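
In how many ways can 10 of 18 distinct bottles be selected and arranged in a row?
P(18,10) = 18!/(18-10)! = 158789030400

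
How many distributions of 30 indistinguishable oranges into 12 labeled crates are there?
C(30+12-1, 12-1) = C(41, 11) = 3159461968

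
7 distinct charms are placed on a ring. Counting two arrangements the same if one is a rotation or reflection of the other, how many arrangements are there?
(7-1)!/2 = 720/2 = 360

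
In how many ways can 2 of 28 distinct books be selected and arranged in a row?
P(28,2) = 28!/(28-2)! = 756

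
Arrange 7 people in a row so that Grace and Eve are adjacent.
Treat as block: (7-1)! × 2! = 720 × 2 = 1440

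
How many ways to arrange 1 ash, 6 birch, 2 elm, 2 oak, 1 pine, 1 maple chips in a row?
13! / (1! × 6! × 2! × 2! × 1! × 1!) = 2162160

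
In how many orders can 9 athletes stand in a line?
9! = 362880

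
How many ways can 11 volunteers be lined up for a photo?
11! = 39916800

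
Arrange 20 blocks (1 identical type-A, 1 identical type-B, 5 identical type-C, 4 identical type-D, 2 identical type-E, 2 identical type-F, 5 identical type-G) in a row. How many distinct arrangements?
20! / (1! × 1! × 5! × 4! × 2! × 2! × 5!) = 1759911753600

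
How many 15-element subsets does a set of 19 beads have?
C(19,15) = 19!/(15!×4!) = 3876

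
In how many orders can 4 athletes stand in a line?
4! = 24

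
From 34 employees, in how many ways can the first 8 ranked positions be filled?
P(34,8) = 34!/(34-8)! = 732058145280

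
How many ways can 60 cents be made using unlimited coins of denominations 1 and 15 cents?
Coefficient of x^60 in 1/(1-x^1) · 1/(1-x^15). Use j coins of 15 for j = 0..⌊60/15⌋ = 4, the rest in 1s: 4 + 1 = 5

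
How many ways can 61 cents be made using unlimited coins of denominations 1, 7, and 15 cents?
Coefficient of x^61 in 1/(1-x^1) · 1/(1-x^7) · 1/(1-x^15). Case on j = number of 15-cent coins (j = 0..4); remainder r = 61 - 15j is made from {1,7} in ⌊r/7⌋+1 ways. r = 61, 46, 31, 16, 1 → 9 + 7 + 5 + 3 + 1 = 25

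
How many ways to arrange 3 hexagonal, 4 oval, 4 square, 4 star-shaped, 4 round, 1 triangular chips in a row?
20! / (3! × 4! × 4! × 4! × 4! × 1!) = 1222160940000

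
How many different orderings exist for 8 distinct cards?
8! = 40320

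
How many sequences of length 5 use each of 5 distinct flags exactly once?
5! = 120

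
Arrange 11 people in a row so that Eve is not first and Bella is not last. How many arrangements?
By inclusion-exclusion: 11! - 2×(11-1)! + (11-2)! = 39916800 - 7257600 + 362880 = 33022080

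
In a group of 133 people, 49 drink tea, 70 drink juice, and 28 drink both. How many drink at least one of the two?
|A∪B| = |A| + |B| - |A∩B| = 49 + 70 - 28 = 91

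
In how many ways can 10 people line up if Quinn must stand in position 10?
Fix one position: (10-1)! = 362880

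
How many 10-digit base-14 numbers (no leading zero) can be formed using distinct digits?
First digit: 13 choices (nonzero). Then descending: 13 × 13 × 12 × 11 × 10 × 9 × 8 × 7 × 6 × 5 = 3372969600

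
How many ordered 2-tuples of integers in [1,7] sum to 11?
Coefficient of x^11 in (x + x² + ... + x^7)^2. By inclusion-exclusion on dice exceeding 7: Σ_j (-1)^j C(2,j)·C(11-1-7j, 1) = C(2,0)·C(10,1) - C(2,1)·C(3,1) = 1·10 - 2·3 = 4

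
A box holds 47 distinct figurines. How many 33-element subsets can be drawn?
C(47,33) = 47!/(33!×14!) = 341643774795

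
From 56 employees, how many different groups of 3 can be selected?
C(56,3) = 56!/(3!×53!) = 27720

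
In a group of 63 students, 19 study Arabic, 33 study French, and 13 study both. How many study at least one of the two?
|A∪B| = |A| + |B| - |A∩B| = 19 + 33 - 13 = 39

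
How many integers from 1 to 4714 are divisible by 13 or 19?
⌊4714/13⌋ + ⌊4714/19⌋ - ⌊4714/247⌋ = 362 + 248 - 19 = 591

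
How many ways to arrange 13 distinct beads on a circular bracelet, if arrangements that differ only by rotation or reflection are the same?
(13-1)!/2 = 479001600/2 = 239500800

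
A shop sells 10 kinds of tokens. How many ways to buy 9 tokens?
C(9+10-1, 10-1) = C(18, 9) = 48620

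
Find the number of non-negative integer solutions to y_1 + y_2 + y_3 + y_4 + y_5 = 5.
C(5+5-1, 5-1) = C(9, 4) = 126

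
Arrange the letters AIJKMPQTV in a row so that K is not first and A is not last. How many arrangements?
By inclusion-exclusion: 9! - 2×(9-1)! + (9-2)! = 362880 - 80640 + 5040 = 287280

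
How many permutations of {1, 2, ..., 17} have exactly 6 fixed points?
Choose the 6 fixed points C(17,6) = 12376, derange the rest: !11 = Σ_{j=0}^{11} (-1)^j·11!/j! = 39916800 - 39916800 + 19958400 - 6652800 + 1663200 - 332640 + 55440 - 7920 + 990 - 110 + 11 - 1 = 14684570. Product = 12376 × 14684570 = 181736238320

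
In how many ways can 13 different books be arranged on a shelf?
13! = 6227020800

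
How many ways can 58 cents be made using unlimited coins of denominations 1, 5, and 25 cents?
Coefficient of x^58 in 1/(1-x^1) · 1/(1-x^5) · 1/(1-x^25). Case on j = number of 25-cent coins (j = 0..2); remainder r = 58 - 25j is made from {1,5} in ⌊r/5⌋+1 ways. r = 58, 33, 8 → 12 + 7 + 2 = 21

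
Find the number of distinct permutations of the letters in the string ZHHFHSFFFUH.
11! / (4! × 1! × 1! × 4! × 1!) = 69300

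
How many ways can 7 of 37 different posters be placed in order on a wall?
P(37,7) = 37!/(37-7)! = 51889178880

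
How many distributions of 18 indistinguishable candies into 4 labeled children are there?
C(18+4-1, 4-1) = C(21, 3) = 1330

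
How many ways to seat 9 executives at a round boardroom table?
Circular: fix one position, arrange the rest. (9-1)! = 40320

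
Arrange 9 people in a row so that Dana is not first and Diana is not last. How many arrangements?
By inclusion-exclusion: 9! - 2×(9-1)! + (9-2)! = 362880 - 80640 + 5040 = 287280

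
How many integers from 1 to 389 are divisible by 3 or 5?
⌊389/3⌋ + ⌊389/5⌋ - ⌊389/15⌋ = 129 + 77 - 25 = 181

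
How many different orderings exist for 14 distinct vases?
14! = 87178291200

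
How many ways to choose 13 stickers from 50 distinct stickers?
C(50,13) = 50!/(13!×37!) = 354860518600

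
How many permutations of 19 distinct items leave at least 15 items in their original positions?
Exactly j fixed points: C(19,j)·!(19-j); sum over j ≥ 15 (derangement numbers via !m = (m-1)·(!(m-1) + !(m-2)): !0..!4 = 1, 0, 1, 2, 9). Σ_{j=15}^{19} C(19,j)·!(19-j) = C(19,15)·!4 + C(19,16)·!3 + C(19,17)·!2 + C(19,18)·!1 + C(19,19)·!0 = 3876·9 + 969·2 + 171·1 + 19·0 + 1·1 = 36994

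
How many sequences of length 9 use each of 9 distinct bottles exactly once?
9! = 362880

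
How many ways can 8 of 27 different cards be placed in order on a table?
P(27,8) = 27!/(27-8)! = 89513424000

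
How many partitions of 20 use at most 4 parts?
By conjugation, equals partitions of 20 into parts ≤ 4. Let r_j(i) = number of partitions of i into parts ≤ j, for i = 0..20. r_1(i) = 1 for all i; r_j(i) = r_{j-1}(i) + r_j(i-j). Rows j = 2..4: ≤2: 1 1 2 2 3 3 4 4 5 5 6 6 7 7 8 8 9 9 10 10 11; ≤3: 1 1 2 3 4 5 7 8 10 12 14 16 19 21 24 27 30 33 37 40 44; ≤4: 1 1 2 3 5 6 9 11 15 18 23 27 34 39 47 54 64 72 84 94 108. r_4(20) = 108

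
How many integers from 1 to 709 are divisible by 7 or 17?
⌊709/7⌋ + ⌊709/17⌋ - ⌊709/119⌋ = 101 + 41 - 5 = 137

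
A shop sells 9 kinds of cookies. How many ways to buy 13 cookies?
C(13+9-1, 9-1) = C(21, 8) = 203490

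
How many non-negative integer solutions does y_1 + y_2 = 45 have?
C(45+2-1, 2-1) = C(46, 1) = 46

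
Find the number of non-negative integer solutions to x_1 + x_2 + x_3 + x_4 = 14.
C(14+4-1, 4-1) = C(17, 3) = 680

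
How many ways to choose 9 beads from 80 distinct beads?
C(80,9) = 80!/(9!×71!) = 231900297200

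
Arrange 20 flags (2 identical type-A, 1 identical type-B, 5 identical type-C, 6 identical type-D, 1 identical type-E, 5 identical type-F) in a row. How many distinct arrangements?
20! / (2! × 1! × 5! × 6! × 1! × 5!) = 117327450240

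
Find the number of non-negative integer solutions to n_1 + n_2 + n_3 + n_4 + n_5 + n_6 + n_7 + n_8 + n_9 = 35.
C(35+9-1, 9-1) = C(43, 8) = 145008513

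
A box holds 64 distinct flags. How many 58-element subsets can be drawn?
C(64,58) = 64!/(58!×6!) = 74974368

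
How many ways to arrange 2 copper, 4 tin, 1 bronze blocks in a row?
7! / (2! × 4! × 1!) = 105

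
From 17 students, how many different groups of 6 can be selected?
C(17,6) = 17!/(6!×11!) = 12376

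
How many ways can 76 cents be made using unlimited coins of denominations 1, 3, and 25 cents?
Coefficient of x^76 in 1/(1-x^1) · 1/(1-x^3) · 1/(1-x^25). Case on j = number of 25-cent coins (j = 0..3); remainder r = 76 - 25j is made from {1,3} in ⌊r/3⌋+1 ways. r = 76, 51, 26, 1 → 26 + 18 + 9 + 1 = 54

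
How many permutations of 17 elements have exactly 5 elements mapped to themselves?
Choose the 5 fixed points C(17,5) = 6188, derange the rest: !12 = Σ_{j=0}^{12} (-1)^j·12!/j! = 479001600 - 479001600 + 239500800 - 79833600 + 19958400 - 3991680 + 665280 - 95040 + 11880 - 1320 + 132 - 12 + 1 = 176214841. Product = 6188 × 176214841 = 1090417436108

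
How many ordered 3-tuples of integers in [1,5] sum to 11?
Coefficient of x^11 in (x + x² + ... + x^5)^3. By inclusion-exclusion on dice exceeding 5: Σ_j (-1)^j C(3,j)·C(11-1-5j, 2) = C(3,0)·C(10,2) - C(3,1)·C(5,2) = 1·45 - 3·10 = 15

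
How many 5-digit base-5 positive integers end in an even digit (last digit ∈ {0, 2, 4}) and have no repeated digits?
Last∈{0,2,4}. Last=0: 24. Last nonzero: 2×3×P(3,3) = 36. Total = 60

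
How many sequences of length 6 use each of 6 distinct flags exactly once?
6! = 720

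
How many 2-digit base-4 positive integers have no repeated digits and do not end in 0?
Last digit: 3 nonzero choices. First digit: 2 (nonzero, ≠last). Middle 0: P(2,0) = 1. Total = 6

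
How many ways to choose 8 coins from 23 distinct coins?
C(23,8) = 23!/(8!×15!) = 490314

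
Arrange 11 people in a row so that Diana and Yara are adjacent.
Treat as block: (11-1)! × 2! = 3628800 × 2 = 7257600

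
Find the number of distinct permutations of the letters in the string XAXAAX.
6! / (3! × 3!) = 20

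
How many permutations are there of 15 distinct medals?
15! = 1307674368000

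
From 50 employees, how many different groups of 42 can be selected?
C(50,42) = 50!/(42!×8!) = 536878650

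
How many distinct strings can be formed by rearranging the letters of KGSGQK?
6! / (1! × 1! × 2! × 2!) = 180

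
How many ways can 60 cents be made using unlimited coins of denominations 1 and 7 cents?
Coefficient of x^60 in 1/(1-x^1) · 1/(1-x^7). Use j coins of 7 for j = 0..⌊60/7⌋ = 8, the rest in 1s: 8 + 1 = 9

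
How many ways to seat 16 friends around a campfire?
Circular: fix one position, arrange the rest. (16-1)! = 1307674368000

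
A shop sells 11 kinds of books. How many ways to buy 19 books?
C(19+11-1, 11-1) = C(29, 10) = 20030010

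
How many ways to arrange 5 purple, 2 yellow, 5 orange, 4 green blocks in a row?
16! / (5! × 2! × 5! × 4!) = 30270240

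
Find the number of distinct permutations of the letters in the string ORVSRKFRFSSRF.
13! / (4! × 1! × 3! × 1! × 3! × 1!) = 7207200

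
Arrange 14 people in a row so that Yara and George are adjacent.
Treat as block: (14-1)! × 2! = 6227020800 × 2 = 12454041600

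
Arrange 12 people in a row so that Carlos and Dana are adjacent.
Treat as block: (12-1)! × 2! = 39916800 × 2 = 79833600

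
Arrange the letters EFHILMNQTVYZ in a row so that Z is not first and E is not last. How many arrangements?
By inclusion-exclusion: 12! - 2×(12-1)! + (12-2)! = 479001600 - 79833600 + 3628800 = 402796800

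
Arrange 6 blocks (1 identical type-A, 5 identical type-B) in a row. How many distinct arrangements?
6! / (1! × 5!) = 6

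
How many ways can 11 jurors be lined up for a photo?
11! = 39916800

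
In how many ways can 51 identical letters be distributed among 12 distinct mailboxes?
C(51+12-1, 12-1) = C(62, 11) = 508271323092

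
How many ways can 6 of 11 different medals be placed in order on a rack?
P(11,6) = 11!/(11-6)! = 332640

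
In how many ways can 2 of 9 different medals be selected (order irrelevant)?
C(9,2) = 9!/(2!×7!) = 36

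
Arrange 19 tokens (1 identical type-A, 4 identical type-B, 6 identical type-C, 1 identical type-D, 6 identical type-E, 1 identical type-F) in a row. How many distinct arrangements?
19! / (1! × 4! × 6! × 1! × 6! × 1!) = 9777287520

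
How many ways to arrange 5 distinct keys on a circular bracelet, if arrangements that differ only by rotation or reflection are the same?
(5-1)!/2 = 24/2 = 12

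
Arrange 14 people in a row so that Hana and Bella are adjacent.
Treat as block: (14-1)! × 2! = 6227020800 × 2 = 12454041600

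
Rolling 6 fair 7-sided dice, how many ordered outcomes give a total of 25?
Coefficient of x^25 in (x + x² + ... + x^7)^6. By inclusion-exclusion on dice exceeding 7: Σ_j (-1)^j C(6,j)·C(25-1-7j, 5) = C(6,0)·C(24,5) - C(6,1)·C(17,5) + C(6,2)·C(10,5) = 1·42504 - 6·6188 + 15·252 = 9156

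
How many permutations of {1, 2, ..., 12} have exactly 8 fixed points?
Choose the 8 fixed points C(12,8) = 495, derange the rest: !4 = Σ_{j=0}^{4} (-1)^j·4!/j! = 24 - 24 + 12 - 4 + 1 = 9. Product = 495 × 9 = 4455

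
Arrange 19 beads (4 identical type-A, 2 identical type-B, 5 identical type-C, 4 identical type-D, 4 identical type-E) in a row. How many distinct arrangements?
19! / (4! × 2! × 5! × 4! × 4!) = 36664828200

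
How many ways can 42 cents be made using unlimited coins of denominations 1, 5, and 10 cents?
Coefficient of x^42 in 1/(1-x^1) · 1/(1-x^5) · 1/(1-x^10). Case on j = number of 10-cent coins (j = 0..4); remainder r = 42 - 10j is made from {1,5} in ⌊r/5⌋+1 ways. r = 42, 32, 22, 12, 2 → 9 + 7 + 5 + 3 + 1 = 25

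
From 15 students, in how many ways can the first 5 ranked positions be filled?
P(15,5) = 15!/(15-5)! = 360360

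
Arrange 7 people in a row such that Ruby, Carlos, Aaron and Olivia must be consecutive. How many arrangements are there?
Treat the 4 as one block: (7-4+1)! × 4! = 24 × 24 = 576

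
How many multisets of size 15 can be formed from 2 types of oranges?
C(15+2-1, 2-1) = C(16, 1) = 16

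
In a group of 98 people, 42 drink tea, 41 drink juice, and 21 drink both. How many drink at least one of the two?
|A∪B| = |A| + |B| - |A∩B| = 42 + 41 - 21 = 62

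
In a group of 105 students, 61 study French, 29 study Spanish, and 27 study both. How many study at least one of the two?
|A∪B| = |A| + |B| - |A∩B| = 61 + 29 - 27 = 63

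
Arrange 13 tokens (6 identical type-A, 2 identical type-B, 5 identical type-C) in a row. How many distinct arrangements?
13! / (6! × 2! × 5!) = 36036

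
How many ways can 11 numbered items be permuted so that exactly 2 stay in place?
Choose the 2 fixed points C(11,2) = 55, derange the rest: !9 = Σ_{j=0}^{9} (-1)^j·9!/j! = 362880 - 362880 + 181440 - 60480 + 15120 - 3024 + 504 - 72 + 9 - 1 = 133496. Product = 55 × 133496 = 7342280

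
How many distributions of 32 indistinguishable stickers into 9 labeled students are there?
C(32+9-1, 9-1) = C(40, 8) = 76904685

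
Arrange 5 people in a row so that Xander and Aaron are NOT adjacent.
Total - adjacent = 5! - (5-1)!×2 = 120 - 48 = 72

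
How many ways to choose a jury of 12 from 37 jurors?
C(37,12) = 37!/(12!×25!) = 1852482996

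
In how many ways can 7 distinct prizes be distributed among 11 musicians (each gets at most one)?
P(11,7) = 11!/(11-7)! = 1663200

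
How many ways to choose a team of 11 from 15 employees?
C(15,11) = 15!/(11!×4!) = 1365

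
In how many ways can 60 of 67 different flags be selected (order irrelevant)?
C(67,60) = 67!/(60!×7!) = 869648208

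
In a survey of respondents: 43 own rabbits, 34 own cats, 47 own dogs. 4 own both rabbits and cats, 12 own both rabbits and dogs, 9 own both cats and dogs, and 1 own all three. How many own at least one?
|A∪B∪C| = 43+34+47-4-12-9+1 = 100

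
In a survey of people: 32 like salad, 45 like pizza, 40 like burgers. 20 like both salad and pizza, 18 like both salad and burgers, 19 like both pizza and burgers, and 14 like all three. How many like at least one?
|A∪B∪C| = 32+45+40-20-18-19+14 = 74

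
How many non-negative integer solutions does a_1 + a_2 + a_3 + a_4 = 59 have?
C(59+4-1, 4-1) = C(62, 3) = 37820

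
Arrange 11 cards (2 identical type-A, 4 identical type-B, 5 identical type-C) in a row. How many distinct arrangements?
11! / (2! × 4! × 5!) = 6930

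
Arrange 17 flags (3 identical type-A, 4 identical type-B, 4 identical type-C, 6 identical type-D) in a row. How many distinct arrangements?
17! / (3! × 4! × 4! × 6!) = 142942800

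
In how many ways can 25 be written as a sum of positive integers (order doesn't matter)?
Pentagonal recurrence p(n) = p(n-1) + p(n-2) - p(n-5) - p(n-7) + p(n-12) + p(n-15) - ... gives p(0..24) = 1, 1, 2, 3, 5, 7, 11, 15, 22, 30, 42, 56, 77, 101, 135, 176, 231, 297, 385, 490, 627, 792, 1002, 1255, 1575. p(25) = p(24) + p(23) - p(20) - p(18) + p(13) + p(10) - p(3) = 1575 + 1255 - 627 - 385 + 101 + 42 - 3 = 1958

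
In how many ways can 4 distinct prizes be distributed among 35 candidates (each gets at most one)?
P(35,4) = 35!/(35-4)! = 1256640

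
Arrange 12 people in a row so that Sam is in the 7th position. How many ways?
Fix one position: (12-1)! = 39916800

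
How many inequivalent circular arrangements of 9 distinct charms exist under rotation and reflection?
(9-1)!/2 = 40320/2 = 20160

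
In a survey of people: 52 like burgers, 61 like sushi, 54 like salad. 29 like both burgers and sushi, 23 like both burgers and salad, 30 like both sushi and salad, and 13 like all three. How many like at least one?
|A∪B∪C| = 52+61+54-29-23-30+13 = 98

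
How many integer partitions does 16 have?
Pentagonal recurrence p(n) = p(n-1) + p(n-2) - p(n-5) - p(n-7) + p(n-12) + p(n-15) - ... gives p(0..15) = 1, 1, 2, 3, 5, 7, 11, 15, 22, 30, 42, 56, 77, 101, 135, 176. p(16) = p(15) + p(14) - p(11) - p(9) + p(4) + p(1) = 176 + 135 - 56 - 30 + 5 + 1 = 231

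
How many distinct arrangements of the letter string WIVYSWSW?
8! / (1! × 1! × 3! × 1! × 2!) = 3360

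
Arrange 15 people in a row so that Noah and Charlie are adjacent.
Treat as block: (15-1)! × 2! = 87178291200 × 2 = 174356582400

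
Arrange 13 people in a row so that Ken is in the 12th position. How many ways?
Fix one position: (13-1)! = 479001600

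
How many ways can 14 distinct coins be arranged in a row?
14! = 87178291200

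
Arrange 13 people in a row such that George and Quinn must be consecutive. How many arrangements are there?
Treat the 2 as one block: (13-2+1)! × 2! = 479001600 × 2 = 958003200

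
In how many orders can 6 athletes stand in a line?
6! = 720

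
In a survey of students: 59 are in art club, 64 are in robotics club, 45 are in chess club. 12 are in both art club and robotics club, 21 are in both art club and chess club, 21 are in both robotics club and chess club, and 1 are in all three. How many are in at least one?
|A∪B∪C| = 59+64+45-12-21-21+1 = 115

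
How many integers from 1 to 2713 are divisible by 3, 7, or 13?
⌊2713/3⌋+⌊2713/7⌋+⌊2713/13⌋ - ⌊2713/21⌋-⌊2713/39⌋-⌊2713/91⌋ + ⌊2713/273⌋ = 904+387+208 - 129-69-29 + 9 = 1281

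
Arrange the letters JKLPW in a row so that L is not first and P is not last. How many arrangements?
By inclusion-exclusion: 5! - 2×(5-1)! + (5-2)! = 120 - 48 + 6 = 78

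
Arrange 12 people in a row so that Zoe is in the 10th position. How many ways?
Fix one position: (12-1)! = 39916800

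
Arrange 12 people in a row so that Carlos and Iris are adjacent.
Treat as block: (12-1)! × 2! = 39916800 × 2 = 79833600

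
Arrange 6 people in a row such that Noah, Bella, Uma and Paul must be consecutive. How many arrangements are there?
Treat the 4 as one block: (6-4+1)! × 4! = 6 × 24 = 144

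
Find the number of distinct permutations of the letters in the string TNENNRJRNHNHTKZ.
15! / (2! × 1! × 5! × 1! × 1! × 1! × 2! × 2!) = 1362160800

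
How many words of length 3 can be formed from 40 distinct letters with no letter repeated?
P(40,3) = 40!/(40-3)! = 59280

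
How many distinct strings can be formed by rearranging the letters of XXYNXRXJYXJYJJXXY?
17! / (7! × 4! × 1! × 4! × 1!) = 122522400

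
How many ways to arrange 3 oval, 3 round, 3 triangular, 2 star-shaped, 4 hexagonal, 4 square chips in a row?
19! / (3! × 3! × 3! × 2! × 4! × 4!) = 488864376000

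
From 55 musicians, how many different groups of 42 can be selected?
C(55,42) = 55!/(42!×13!) = 1451182990950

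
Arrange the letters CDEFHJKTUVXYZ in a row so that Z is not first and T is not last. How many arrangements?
By inclusion-exclusion: 13! - 2×(13-1)! + (13-2)! = 6227020800 - 958003200 + 39916800 = 5308934400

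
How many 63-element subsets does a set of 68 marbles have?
C(68,63) = 68!/(63!×5!) = 10424128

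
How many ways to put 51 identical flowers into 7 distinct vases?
C(51+7-1, 7-1) = C(57, 6) = 36288252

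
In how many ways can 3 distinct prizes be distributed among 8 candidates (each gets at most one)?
P(8,3) = 8!/(8-3)! = 336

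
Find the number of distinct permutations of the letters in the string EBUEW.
5! / (1! × 1! × 2! × 1!) = 60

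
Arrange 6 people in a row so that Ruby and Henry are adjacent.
Treat as block: (6-1)! × 2! = 120 × 2 = 240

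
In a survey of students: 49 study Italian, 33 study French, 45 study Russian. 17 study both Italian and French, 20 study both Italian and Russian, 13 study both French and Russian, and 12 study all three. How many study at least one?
|A∪B∪C| = 49+33+45-17-20-13+12 = 89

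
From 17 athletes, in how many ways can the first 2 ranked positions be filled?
P(17,2) = 17!/(17-2)! = 272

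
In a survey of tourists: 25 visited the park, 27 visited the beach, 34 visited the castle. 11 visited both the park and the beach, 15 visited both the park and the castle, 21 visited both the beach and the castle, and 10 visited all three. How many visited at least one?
|A∪B∪C| = 25+27+34-11-15-21+10 = 49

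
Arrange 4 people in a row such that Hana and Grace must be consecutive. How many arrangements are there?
Treat the 2 as one block: (4-2+1)! × 2! = 6 × 2 = 12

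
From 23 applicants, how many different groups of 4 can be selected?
C(23,4) = 23!/(4!×19!) = 8855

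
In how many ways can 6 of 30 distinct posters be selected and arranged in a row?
P(30,6) = 30!/(30-6)! = 427518000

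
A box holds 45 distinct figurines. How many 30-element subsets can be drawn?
C(45,30) = 45!/(30!×15!) = 344867425584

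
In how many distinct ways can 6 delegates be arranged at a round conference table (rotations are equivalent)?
Circular: fix one position, arrange the rest. (6-1)! = 120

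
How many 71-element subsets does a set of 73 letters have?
C(73,71) = 73!/(71!×2!) = 2628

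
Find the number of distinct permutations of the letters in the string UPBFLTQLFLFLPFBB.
16! / (3! × 1! × 1! × 4! × 2! × 4! × 1!) = 3027024000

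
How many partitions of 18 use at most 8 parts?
By conjugation, equals partitions of 18 into parts ≤ 8. Let r_j(i) = number of partitions of i into parts ≤ j, for i = 0..18. r_1(i) = 1 for all i; r_j(i) = r_{j-1}(i) + r_j(i-j). Rows j = 2..8: ≤2: 1 1 2 2 3 3 4 4 5 5 6 6 7 7 8 8 9 9 10; ≤3: 1 1 2 3 4 5 7 8 10 12 14 16 19 21 24 27 30 33 37; ≤4: 1 1 2 3 5 6 9 11 15 18 23 27 34 39 47 54 64 72 84; ≤5: 1 1 2 3 5 7 10 13 18 23 30 37 47 57 70 84 101 119 141; ≤6: 1 1 2 3 5 7 11 14 20 26 35 44 58 71 90 110 136 163 199; ≤7: 1 1 2 3 5 7 11 15 21 28 38 49 65 82 105 131 164 201 248; ≤8: 1 1 2 3 5 7 11 15 22 29 40 52 70 89 116 146 186 230 288. r_8(18) = 288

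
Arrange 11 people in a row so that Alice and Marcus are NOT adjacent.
Total - adjacent = 11! - (11-1)!×2 = 39916800 - 7257600 = 32659200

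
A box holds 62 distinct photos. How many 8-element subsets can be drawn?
C(62,8) = 62!/(8!×54!) = 3381098545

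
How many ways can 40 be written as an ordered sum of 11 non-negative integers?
C(40+11-1, 11-1) = C(50, 10) = 10272278170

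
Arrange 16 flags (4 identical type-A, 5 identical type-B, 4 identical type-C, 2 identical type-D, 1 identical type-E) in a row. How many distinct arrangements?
16! / (4! × 5! × 4! × 2! × 1!) = 151351200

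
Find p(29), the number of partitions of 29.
Pentagonal recurrence p(n) = p(n-1) + p(n-2) - p(n-5) - p(n-7) + p(n-12) + p(n-15) - ... gives p(0..28) = 1, 1, 2, 3, 5, 7, 11, 15, 22, 30, 42, 56, 77, 101, 135, 176, 231, 297, 385, 490, 627, 792, 1002, 1255, 1575, 1958, 2436, 3010, 3718. p(29) = p(28) + p(27) - p(24) - p(22) + p(17) + p(14) - p(7) - p(3) = 3718 + 3010 - 1575 - 1002 + 297 + 135 - 15 - 3 = 4565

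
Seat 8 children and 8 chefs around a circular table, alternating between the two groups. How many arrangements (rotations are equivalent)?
Fix one of the children: (8-1)! ways for the remaining children, × 8! ways for the chefs = 5040 × 40320 = 203212800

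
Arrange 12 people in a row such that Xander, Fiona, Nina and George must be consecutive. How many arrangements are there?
Treat the 4 as one block: (12-4+1)! × 4! = 362880 × 24 = 8709120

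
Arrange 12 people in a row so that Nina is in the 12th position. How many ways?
Fix one position: (12-1)! = 39916800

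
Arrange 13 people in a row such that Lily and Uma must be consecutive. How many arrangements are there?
Treat the 2 as one block: (13-2+1)! × 2! = 479001600 × 2 = 958003200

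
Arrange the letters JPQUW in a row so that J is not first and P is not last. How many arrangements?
By inclusion-exclusion: 5! - 2×(5-1)! + (5-2)! = 120 - 48 + 6 = 78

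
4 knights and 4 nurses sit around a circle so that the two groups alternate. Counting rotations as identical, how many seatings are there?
Fix one of the knights: (4-1)! ways for the remaining knights, × 4! ways for the nurses = 6 × 24 = 144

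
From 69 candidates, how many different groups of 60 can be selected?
C(69,60) = 69!/(60!×9!) = 56672074888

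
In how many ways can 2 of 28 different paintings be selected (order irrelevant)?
C(28,2) = 28!/(2!×26!) = 378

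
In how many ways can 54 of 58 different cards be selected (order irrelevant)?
C(58,54) = 58!/(54!×4!) = 424270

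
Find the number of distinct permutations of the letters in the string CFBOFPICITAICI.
14! / (1! × 4! × 1! × 1! × 3! × 1! × 1! × 2!) = 302702400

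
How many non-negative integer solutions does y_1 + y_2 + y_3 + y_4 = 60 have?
C(60+4-1, 4-1) = C(63, 3) = 39711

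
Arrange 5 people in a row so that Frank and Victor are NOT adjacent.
Total - adjacent = 5! - (5-1)!×2 = 120 - 48 = 72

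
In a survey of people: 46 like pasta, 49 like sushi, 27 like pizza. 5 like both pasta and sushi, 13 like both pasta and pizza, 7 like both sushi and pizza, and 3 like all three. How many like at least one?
|A∪B∪C| = 46+49+27-5-13-7+3 = 100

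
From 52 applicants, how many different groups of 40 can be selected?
C(52,40) = 52!/(40!×12!) = 206379406870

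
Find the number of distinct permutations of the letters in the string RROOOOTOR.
9! / (3! × 1! × 5!) = 504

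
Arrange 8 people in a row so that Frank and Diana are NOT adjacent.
Total - adjacent = 8! - (8-1)!×2 = 40320 - 10080 = 30240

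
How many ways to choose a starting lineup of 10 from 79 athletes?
C(79,10) = 79!/(10!×69!) = 1440680596355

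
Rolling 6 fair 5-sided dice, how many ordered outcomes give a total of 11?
Coefficient of x^11 in (x + x² + ... + x^5)^6. By inclusion-exclusion on dice exceeding 5: Σ_j (-1)^j C(6,j)·C(11-1-5j, 5) = C(6,0)·C(10,5) - C(6,1)·C(5,5) = 1·252 - 6·1 = 246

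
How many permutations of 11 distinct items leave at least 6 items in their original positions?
Exactly j fixed points: C(11,j)·!(11-j); sum over j ≥ 6 (derangement numbers via !m = (m-1)·(!(m-1) + !(m-2)): !0..!5 = 1, 0, 1, 2, 9, 44). Σ_{j=6}^{11} C(11,j)·!(11-j) = C(11,6)·!5 + C(11,7)·!4 + C(11,8)·!3 + C(11,9)·!2 + C(11,10)·!1 + C(11,11)·!0 = 462·44 + 330·9 + 165·2 + 55·1 + 11·0 + 1·1 = 23684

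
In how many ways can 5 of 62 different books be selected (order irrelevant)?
C(62,5) = 62!/(5!×57!) = 6471002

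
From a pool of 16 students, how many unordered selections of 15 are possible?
C(16,15) = 16!/(15!×1!) = 16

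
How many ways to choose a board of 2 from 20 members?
C(20,2) = 20!/(2!×18!) = 190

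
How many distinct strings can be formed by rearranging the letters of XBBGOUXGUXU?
11! / (3! × 2! × 1! × 3! × 2!) = 277200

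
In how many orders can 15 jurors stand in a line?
15! = 1307674368000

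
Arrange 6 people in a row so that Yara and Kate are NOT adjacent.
Total - adjacent = 6! - (6-1)!×2 = 720 - 240 = 480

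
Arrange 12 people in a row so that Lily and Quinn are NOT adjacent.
Total - adjacent = 12! - (12-1)!×2 = 479001600 - 79833600 = 399168000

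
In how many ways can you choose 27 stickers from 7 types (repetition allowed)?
C(27+7-1, 7-1) = C(33, 6) = 1107568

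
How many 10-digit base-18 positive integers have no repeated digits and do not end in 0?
Last digit: 17 nonzero choices. First digit: 16 (nonzero, ≠last). Middle 8: P(16,8) = 518918400. Total = 141145804800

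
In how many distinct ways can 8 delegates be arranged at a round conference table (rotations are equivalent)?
Circular: fix one position, arrange the rest. (8-1)! = 5040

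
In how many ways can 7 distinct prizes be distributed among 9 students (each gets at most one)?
P(9,7) = 9!/(9-7)! = 181440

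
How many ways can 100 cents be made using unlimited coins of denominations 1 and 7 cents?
Coefficient of x^100 in 1/(1-x^1) · 1/(1-x^7). Use j coins of 7 for j = 0..⌊100/7⌋ = 14, the rest in 1s: 14 + 1 = 15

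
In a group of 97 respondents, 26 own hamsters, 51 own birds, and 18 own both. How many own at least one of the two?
|A∪B| = |A| + |B| - |A∩B| = 26 + 51 - 18 = 59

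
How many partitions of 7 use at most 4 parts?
By conjugation, equals partitions of 7 into parts ≤ 4. Let r_j(i) = number of partitions of i into parts ≤ j, for i = 0..7. r_1(i) = 1 for all i; r_j(i) = r_{j-1}(i) + r_j(i-j). Rows j = 2..4: ≤2: 1 1 2 2 3 3 4 4; ≤3: 1 1 2 3 4 5 7 8; ≤4: 1 1 2 3 5 6 9 11. r_4(7) = 11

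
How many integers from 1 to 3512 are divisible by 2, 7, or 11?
⌊3512/2⌋+⌊3512/7⌋+⌊3512/11⌋ - ⌊3512/14⌋-⌊3512/22⌋-⌊3512/77⌋ + ⌊3512/154⌋ = 1756+501+319 - 250-159-45 + 22 = 2144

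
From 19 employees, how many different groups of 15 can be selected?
C(19,15) = 19!/(15!×4!) = 3876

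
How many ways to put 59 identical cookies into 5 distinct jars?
C(59+5-1, 5-1) = C(63, 4) = 595665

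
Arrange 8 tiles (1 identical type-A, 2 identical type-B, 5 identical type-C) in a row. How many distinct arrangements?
8! / (1! × 2! × 5!) = 168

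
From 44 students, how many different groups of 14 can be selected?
C(44,14) = 44!/(14!×30!) = 114955808528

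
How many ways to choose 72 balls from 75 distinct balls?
C(75,72) = 75!/(72!×3!) = 67525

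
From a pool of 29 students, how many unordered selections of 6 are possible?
C(29,6) = 29!/(6!×23!) = 475020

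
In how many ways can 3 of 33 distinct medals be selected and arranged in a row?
P(33,3) = 33!/(33-3)! = 32736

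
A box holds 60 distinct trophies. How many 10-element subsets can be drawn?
C(60,10) = 60!/(10!×50!) = 75394027566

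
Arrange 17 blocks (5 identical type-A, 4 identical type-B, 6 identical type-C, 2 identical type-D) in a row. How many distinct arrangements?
17! / (5! × 4! × 6! × 2!) = 85765680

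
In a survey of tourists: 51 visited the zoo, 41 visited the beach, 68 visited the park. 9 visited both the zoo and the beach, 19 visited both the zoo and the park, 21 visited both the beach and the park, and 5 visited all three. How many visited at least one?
|A∪B∪C| = 51+41+68-9-19-21+5 = 116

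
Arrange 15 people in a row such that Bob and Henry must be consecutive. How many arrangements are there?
Treat the 2 as one block: (15-2+1)! × 2! = 87178291200 × 2 = 174356582400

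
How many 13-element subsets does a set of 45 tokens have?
C(45,13) = 45!/(13!×32!) = 73006209045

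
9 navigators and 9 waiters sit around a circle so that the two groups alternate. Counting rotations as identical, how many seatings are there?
Fix one of the navigators: (9-1)! ways for the remaining navigators, × 9! ways for the waiters = 40320 × 362880 = 14631321600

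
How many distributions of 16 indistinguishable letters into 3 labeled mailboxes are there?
C(16+3-1, 3-1) = C(18, 2) = 153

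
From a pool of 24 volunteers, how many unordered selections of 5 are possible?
C(24,5) = 24!/(5!×19!) = 42504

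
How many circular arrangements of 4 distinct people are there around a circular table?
Circular: fix one position, arrange the rest. (4-1)! = 6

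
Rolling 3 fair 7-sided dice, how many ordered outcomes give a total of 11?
Coefficient of x^11 in (x + x² + ... + x^7)^3. By inclusion-exclusion on dice exceeding 7: Σ_j (-1)^j C(3,j)·C(11-1-7j, 2) = C(3,0)·C(10,2) - C(3,1)·C(3,2) = 1·45 - 3·3 = 36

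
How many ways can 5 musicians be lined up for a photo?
5! = 120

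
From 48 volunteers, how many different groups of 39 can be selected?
C(48,39) = 48!/(39!×9!) = 1677106640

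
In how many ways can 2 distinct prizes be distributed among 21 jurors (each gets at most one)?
P(21,2) = 21!/(21-2)! = 420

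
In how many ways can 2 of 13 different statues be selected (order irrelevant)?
C(13,2) = 13!/(2!×11!) = 78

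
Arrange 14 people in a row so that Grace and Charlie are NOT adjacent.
Total - adjacent = 14! - (14-1)!×2 = 87178291200 - 12454041600 = 74724249600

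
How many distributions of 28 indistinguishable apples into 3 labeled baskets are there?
C(28+3-1, 3-1) = C(30, 2) = 435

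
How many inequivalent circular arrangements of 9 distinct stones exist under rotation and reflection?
(9-1)!/2 = 40320/2 = 20160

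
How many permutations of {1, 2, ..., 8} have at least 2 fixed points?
Exactly j fixed points: C(8,j)·!(8-j); sum over j ≥ 2 (derangement numbers via !m = (m-1)·(!(m-1) + !(m-2)): !0..!6 = 1, 0, 1, 2, 9, 44, 265). Σ_{j=2}^{8} C(8,j)·!(8-j) = C(8,2)·!6 + C(8,3)·!5 + C(8,4)·!4 + C(8,5)·!3 + C(8,6)·!2 + C(8,7)·!1 + C(8,8)·!0 = 28·265 + 56·44 + 70·9 + 56·2 + 28·1 + 8·0 + 1·1 = 10655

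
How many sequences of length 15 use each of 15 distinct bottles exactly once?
15! = 1307674368000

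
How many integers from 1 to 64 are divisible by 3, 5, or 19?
⌊64/3⌋+⌊64/5⌋+⌊64/19⌋ - ⌊64/15⌋-⌊64/57⌋-⌊64/95⌋ + ⌊64/285⌋ = 21+12+3 - 4-1-0 + 0 = 31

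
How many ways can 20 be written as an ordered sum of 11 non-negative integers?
C(20+11-1, 11-1) = C(30, 10) = 30045015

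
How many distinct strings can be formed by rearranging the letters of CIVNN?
5! / (1! × 2! × 1! × 1!) = 60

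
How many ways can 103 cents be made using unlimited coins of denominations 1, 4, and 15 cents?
Coefficient of x^103 in 1/(1-x^1) · 1/(1-x^4) · 1/(1-x^15). Case on j = number of 15-cent coins (j = 0..6); remainder r = 103 - 15j is made from {1,4} in ⌊r/4⌋+1 ways. r = 103, 88, 73, 58, 43, 28, 13 → 26 + 23 + 19 + 15 + 11 + 8 + 4 = 106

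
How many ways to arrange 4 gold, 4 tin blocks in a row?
8! / (4! × 4!) = 70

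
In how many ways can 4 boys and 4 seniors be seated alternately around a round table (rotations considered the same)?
Fix one of the boys: (4-1)! ways for the remaining boys, × 4! ways for the seniors = 6 × 24 = 144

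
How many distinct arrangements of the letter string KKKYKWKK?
8! / (6! × 1! × 1!) = 56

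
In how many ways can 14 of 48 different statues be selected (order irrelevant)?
C(48,14) = 48!/(14!×34!) = 482320623240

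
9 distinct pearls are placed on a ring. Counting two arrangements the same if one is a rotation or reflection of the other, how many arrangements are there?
(9-1)!/2 = 40320/2 = 20160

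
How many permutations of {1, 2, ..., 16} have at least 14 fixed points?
Exactly j fixed points: C(16,j)·!(16-j); sum over j ≥ 14 (derangement numbers via !m = (m-1)·(!(m-1) + !(m-2)): !0..!2 = 1, 0, 1). Σ_{j=14}^{16} C(16,j)·!(16-j) = C(16,14)·!2 + C(16,15)·!1 + C(16,16)·!0 = 120·1 + 16·0 + 1·1 = 121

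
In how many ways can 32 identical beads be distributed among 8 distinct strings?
C(32+8-1, 8-1) = C(39, 7) = 15380937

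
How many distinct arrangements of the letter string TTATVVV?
7! / (3! × 1! × 3!) = 140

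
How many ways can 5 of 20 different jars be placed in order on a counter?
P(20,5) = 20!/(20-5)! = 1860480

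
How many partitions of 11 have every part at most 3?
Let r_j(i) = number of partitions of i into parts ≤ j, for i = 0..11. r_1(i) = 1 for all i; r_j(i) = r_{j-1}(i) + r_j(i-j). Rows j = 2..3: ≤2: 1 1 2 2 3 3 4 4 5 5 6 6; ≤3: 1 1 2 3 4 5 7 8 10 12 14 16. r_3(11) = 16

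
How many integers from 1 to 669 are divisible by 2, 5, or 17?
⌊669/2⌋+⌊669/5⌋+⌊669/17⌋ - ⌊669/10⌋-⌊669/34⌋-⌊669/85⌋ + ⌊669/170⌋ = 334+133+39 - 66-19-7 + 3 = 417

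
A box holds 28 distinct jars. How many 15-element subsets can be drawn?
C(28,15) = 28!/(15!×13!) = 37442160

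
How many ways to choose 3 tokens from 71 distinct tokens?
C(71,3) = 71!/(3!×68!) = 57155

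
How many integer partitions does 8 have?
Pentagonal recurrence p(n) = p(n-1) + p(n-2) - p(n-5) - p(n-7) + p(n-12) + p(n-15) - ... gives p(0..7) = 1, 1, 2, 3, 5, 7, 11, 15. p(8) = p(7) + p(6) - p(3) - p(1) = 15 + 11 - 3 - 1 = 22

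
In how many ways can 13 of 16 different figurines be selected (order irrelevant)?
C(16,13) = 16!/(13!×3!) = 560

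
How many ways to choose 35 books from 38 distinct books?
C(38,35) = 38!/(35!×3!) = 8436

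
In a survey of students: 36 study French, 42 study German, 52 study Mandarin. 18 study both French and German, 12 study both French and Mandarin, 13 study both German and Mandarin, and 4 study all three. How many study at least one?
|A∪B∪C| = 36+42+52-18-12-13+4 = 91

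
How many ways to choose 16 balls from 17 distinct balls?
C(17,16) = 17!/(16!×1!) = 17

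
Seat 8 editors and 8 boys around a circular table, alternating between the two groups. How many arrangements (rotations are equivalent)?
Fix one of the editors: (8-1)! ways for the remaining editors, × 8! ways for the boys = 5040 × 40320 = 203212800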